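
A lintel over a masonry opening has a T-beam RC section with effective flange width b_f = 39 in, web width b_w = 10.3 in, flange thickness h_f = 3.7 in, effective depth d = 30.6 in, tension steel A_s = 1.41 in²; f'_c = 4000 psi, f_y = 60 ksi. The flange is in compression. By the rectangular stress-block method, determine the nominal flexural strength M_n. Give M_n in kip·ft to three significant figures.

Tension: T = A_s f_y = 1.41 × 60 = 84.6 kips.
Try a within the flange: a = T/(0.85 f'_c b_f) = 84.6/(0.85 × 4 × 39) = 0.638 in.
Since a = 0.638 ≤ h_f = 3.7 in, the stress block lies entirely in the flange; analyse as a rectangular beam of width b_f.
M_n = T(d − a/2) = 84.6 × (30.6 − 0.319) = 2561.8 kip·in.
M_n = 2561.8/12 = 213.48 kip·ft.

M_n ≈ 213 kip·ft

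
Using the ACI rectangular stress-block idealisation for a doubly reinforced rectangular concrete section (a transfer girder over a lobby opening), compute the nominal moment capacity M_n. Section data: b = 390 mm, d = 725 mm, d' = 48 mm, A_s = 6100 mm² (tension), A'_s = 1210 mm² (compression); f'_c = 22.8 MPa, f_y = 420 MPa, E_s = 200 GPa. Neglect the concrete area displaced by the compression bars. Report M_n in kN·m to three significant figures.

Assume both tension and compression steel yield.
Net tension couple steel: A_s − A'_s = 4890 mm².
a = (A_s − A'_s) f_y / (0.85 f'_c b) = 2053800/(0.85 × 22.8 × 390) = 271.73 mm.
c = a/β₁ = 271.73/0.85 = 319.68 mm; ε'_s = 0.003(c − d')/c = 0.0025 ≥ f_y/E_s = 0.0021, so compression steel does yield.
M_n = (A_s − A'_s) f_y (d − a/2) + A'_s f_y (d − d') = [2053800 × (725 − 135.865) + 508200 × (725 − 48)] × 10⁻⁶ = 1209.97 + 344.05 = 1554.02 kN·m.

M_n ≈ 1550 kN·m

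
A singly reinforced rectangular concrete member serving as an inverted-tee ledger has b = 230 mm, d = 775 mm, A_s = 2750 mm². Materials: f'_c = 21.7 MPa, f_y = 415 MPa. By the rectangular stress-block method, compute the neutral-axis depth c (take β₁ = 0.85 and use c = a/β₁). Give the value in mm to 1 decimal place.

T = A_s f_y = 2750 × 415 = 1141250 N = 1141.25 kN.
Setting C = 0.85 f'_c a b equal to T: a = 1141250/(0.85 × 21.7 × 230) = 269.014 mm.
With β₁ = 0.85, c = a/β₁ = 269.014/0.85 = 316.5 mm.

c ≈ 316.5 mm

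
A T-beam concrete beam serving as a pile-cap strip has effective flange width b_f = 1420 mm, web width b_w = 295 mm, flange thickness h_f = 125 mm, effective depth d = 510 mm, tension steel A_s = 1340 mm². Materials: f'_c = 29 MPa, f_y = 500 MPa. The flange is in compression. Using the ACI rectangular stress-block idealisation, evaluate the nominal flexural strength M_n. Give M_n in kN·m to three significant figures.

Tension: T = A_s f_y = 1340 × 500 = 670000 N.
Try a within the flange: a = T/(0.85 f'_c b_f) = 670000/(0.85 × 29 × 1420) = 19.14 mm.
Since a = 19.14 ≤ h_f = 125 mm, the stress block lies entirely in the flange; analyse as a rectangular beam of width b_f.
M_n = T(d − a/2) = 670000 × (510 − 9.57) = 335.29 × 10⁶ N·mm.
M_n = 335.29 kN·m.

M_n ≈ 335 kN·m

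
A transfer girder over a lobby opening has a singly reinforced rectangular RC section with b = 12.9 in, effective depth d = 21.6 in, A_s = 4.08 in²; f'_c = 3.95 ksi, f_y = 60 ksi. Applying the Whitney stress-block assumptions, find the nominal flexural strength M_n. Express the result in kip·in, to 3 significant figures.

M_n ≈ 4600 kip·in

T = A_s f_y = 4.08 × 60 = 244.8 kips.
a = T/(0.85 f'_c b) = 244.8/(0.85 × 3.95 × 12.9) = 5.652 in.
M_n = T(d − a/2) = 244.8 × (21.6 − 2.826) = 4595.9 kip·in.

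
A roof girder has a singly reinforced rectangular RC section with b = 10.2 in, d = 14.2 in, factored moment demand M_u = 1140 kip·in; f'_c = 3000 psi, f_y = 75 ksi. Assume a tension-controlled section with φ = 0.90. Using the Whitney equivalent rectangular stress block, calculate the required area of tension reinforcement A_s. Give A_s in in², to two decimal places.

M_n = M_u/φ = 1140/0.90 = 1266.67 kip·in.
From M_n = 0.85 f'_c a b (d − a/2):
a = d − √(d² − 2M_n/(0.85 f'_c b)) = 14.2 − √(14.2² − 2 × 1266.67/(0.85 × 3 × 10.2)) = 3.990 in.
A_s = 0.85 f'_c a b / f_y = 0.85 × 3 × 3.990 × 10.2 / 75 = 1.384 in².

A_s ≈ 1.38 in²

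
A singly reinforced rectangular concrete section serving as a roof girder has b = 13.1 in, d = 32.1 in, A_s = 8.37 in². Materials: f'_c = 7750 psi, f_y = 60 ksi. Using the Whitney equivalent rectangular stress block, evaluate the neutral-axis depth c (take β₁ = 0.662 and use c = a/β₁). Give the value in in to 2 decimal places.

T = A_s f_y = 8.37 × 60 = 502.2 kips.
a = T/(0.85 f'_c b) = 502.2/(0.85 × 7.75 × 13.1) = 5.8195 in.
With β₁ = 0.662, c = a/β₁ = 5.8195/0.662 = 8.79 in.

c ≈ 8.79 in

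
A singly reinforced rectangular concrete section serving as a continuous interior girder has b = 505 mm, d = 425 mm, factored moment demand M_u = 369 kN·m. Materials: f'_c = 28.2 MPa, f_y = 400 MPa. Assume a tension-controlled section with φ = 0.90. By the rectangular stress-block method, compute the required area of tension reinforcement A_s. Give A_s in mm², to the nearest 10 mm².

M_n = M_u/φ = 369/0.90 = 410 kN·m.
With M_n = 0.85 f'_c a b (d − a/2), solve the quadratic for a:
a = d − √(d² − 2M_n/(0.85 f'_c b)) = 425 − √(425² − 2 × 410×10⁶/(0.85 × 28.2 × 505)) = 89.02 mm.
A_s = 0.85 f'_c a b / f_y = 0.85 × 28.2 × 89.02 × 505 / 400 = 2693.9 mm².

A_s ≈ 2690 mm²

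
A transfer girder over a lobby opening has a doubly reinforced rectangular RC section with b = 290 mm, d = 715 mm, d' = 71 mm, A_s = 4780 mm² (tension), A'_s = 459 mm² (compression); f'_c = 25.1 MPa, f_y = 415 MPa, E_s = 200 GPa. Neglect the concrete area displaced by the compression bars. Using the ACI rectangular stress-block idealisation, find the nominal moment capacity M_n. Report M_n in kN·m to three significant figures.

Assume both tension and compression steel yield.
Net tension couple steel: A_s − A'_s = 4321 mm².
a = (A_s − A'_s) f_y / (0.85 f'_c b) = 1793215/(0.85 × 25.1 × 290) = 289.83 mm.
c = a/β₁ = 289.83/0.85 = 340.98 mm; ε'_s = 0.003(c − d')/c = 0.0024 ≥ f_y/E_s = 0.0021, so compression steel does yield.
M_n = (A_s − A'_s) f_y (d − a/2) + A'_s f_y (d − d') = [1793215 × (715 − 144.915) + 190485 × (715 − 71)] × 10⁻⁶ = 1022.28 + 122.67 = 1144.95 kN·m.

M_n ≈ 1140 kN·m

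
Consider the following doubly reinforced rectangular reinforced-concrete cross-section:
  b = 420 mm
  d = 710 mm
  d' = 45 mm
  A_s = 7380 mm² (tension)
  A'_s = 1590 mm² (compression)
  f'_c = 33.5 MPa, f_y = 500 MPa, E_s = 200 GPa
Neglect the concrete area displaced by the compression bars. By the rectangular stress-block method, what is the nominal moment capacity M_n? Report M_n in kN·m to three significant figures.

M_n ≈ 2230 kN·m

Assume both tension and compression steel yield.
Net tension couple steel: A_s − A'_s = 5790 mm².
a = (A_s − A'_s) f_y / (0.85 f'_c b) = 2895000/(0.85 × 33.5 × 420) = 242.07 mm.
c = a/β₁ = 242.07/0.811 = 298.48 mm; ε'_s = 0.003(c − d')/c = 0.0025 ≥ f_y/E_s = 0.0025, so compression steel does yield.
M_n = (A_s − A'_s) f_y (d − a/2) + A'_s f_y (d − d') = [2895000 × (710 − 121.035) + 795000 × (710 − 45)] × 10⁻⁶ = 1705.05 + 528.68 = 2233.73 kN·m.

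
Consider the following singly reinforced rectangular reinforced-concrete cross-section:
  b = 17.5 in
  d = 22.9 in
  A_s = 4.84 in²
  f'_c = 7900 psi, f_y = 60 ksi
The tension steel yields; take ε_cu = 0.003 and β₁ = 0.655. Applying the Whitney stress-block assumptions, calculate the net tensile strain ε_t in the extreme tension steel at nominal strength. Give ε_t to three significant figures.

a = A_s f_y/(0.85 f'_c b) = 2.471 in.
β₁ = 0.655, so c = a/β₁ = 2.471/0.655 = 3.773 in.
From the linear strain diagram with ε_cu = 0.003: ε_t = 0.003 (d − c)/c = 0.003 × (22.9 − 3.773)/3.773 = 0.0152.
Since ε_t ≥ 0.005, the section is tension-controlled.

ε_t ≈ 0.0152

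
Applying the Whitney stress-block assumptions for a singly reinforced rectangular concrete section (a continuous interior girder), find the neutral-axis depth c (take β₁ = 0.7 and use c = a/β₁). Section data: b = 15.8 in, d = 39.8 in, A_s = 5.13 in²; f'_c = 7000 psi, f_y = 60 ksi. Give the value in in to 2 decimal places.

c ≈ 4.68 in

T = A_s f_y = 5.13 × 60 = 307.8 kips.
a = T/(0.85 f'_c b) = 307.8/(0.85 × 7 × 15.8) = 3.2741 in.
With β₁ = 0.7, c = a/β₁ = 3.2741/0.7 = 4.68 in.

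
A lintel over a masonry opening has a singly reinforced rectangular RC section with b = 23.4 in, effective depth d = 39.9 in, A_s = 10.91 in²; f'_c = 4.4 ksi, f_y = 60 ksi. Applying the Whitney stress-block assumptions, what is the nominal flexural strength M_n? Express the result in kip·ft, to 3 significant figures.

M_n ≈ 1970 kip·ft

T = A_s f_y = 10.91 × 60 = 654.6 kips.
a = T/(0.85 f'_c b) = 654.6/(0.85 × 4.4 × 23.4) = 7.480 in.
M_n = T(d − a/2) = 654.6 × (39.9 − 3.74) = 23670.3 kip·in = 23670.3/12 = 1972.53 kip·ft.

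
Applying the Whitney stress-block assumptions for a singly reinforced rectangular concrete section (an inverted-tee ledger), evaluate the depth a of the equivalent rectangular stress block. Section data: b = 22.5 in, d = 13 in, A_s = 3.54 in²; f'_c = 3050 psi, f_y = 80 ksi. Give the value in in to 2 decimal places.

a ≈ 4.86 in

T = A_s f_y = 3.54 × 80 = 283.2 kips.
a = T/(0.85 f'_c b) = 283.2/(0.85 × 3.05 × 22.5) = 4.86 in.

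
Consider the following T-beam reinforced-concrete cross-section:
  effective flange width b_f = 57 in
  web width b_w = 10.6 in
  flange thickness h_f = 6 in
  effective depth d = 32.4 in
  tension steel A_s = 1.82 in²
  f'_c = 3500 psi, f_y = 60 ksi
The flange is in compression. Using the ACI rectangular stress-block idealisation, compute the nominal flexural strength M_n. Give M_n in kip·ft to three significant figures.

Tension: T = A_s f_y = 1.82 × 60 = 109.2 kips.
Try a within the flange: a = T/(0.85 f'_c b_f) = 109.2/(0.85 × 3.5 × 57) = 0.644 in.
Since a = 0.644 ≤ h_f = 6 in, the stress block lies entirely in the flange; analyse as a rectangular beam of width b_f.
M_n = T(d − a/2) = 109.2 × (32.4 − 0.322) = 3502.9 kip·in.
M_n = 3502.9/12 = 291.91 kip·ft.

M_n ≈ 292 kip·ft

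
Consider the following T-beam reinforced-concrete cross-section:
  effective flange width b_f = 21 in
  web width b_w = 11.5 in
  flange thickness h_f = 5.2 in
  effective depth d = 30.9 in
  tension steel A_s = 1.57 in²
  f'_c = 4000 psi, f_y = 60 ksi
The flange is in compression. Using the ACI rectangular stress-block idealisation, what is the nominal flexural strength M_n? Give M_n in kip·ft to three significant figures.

Tension: T = A_s f_y = 1.57 × 60 = 94.2 kips.
Try a within the flange: a = T/(0.85 f'_c b_f) = 94.2/(0.85 × 4 × 21) = 1.319 in.
Since a = 1.319 ≤ h_f = 5.2 in, the stress block lies entirely in the flange; analyse as a rectangular beam of width b_f.
M_n = T(d − a/2) = 94.2 × (30.9 − 0.6595) = 2848.7 kip·in.
M_n = 2848.7/12 = 237.39 kip·ft.

M_n ≈ 237 kip·ft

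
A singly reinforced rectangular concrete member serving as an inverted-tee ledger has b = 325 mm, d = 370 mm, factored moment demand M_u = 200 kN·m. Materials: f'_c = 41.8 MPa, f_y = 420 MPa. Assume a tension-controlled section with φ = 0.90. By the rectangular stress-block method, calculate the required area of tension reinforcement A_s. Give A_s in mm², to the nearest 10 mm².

M_n = M_u/φ = 200/0.90 = 222.222 kN·m.
With M_n = 0.85 f'_c a b (d − a/2), solve the quadratic for a:
a = d − √(d² − 2M_n/(0.85 f'_c b)) = 370 − √(370² − 2 × 222.222×10⁶/(0.85 × 41.8 × 325)) = 56.29 mm.
A_s = 0.85 f'_c a b / f_y = 0.85 × 41.8 × 56.29 × 325 / 420 = 1547.6 mm².

A_s ≈ 1550 mm²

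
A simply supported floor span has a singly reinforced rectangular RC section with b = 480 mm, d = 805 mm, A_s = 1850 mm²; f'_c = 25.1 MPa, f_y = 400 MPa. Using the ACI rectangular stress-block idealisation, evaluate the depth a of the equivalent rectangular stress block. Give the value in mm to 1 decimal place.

T = A_s f_y = 1850 × 400 = 740000 N = 740 kN.
Setting C = 0.85 f'_c a b equal to T: a = 740000/(0.85 × 25.1 × 480) = 72.3 mm.

a ≈ 72.3 mm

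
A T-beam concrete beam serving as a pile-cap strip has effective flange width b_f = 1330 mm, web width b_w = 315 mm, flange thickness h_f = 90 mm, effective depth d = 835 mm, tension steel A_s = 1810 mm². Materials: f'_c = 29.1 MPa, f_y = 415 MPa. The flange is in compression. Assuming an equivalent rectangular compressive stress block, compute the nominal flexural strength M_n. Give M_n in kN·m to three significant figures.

M_n ≈ 619 kN·m

Tension: T = A_s f_y = 1810 × 415 = 751150 N.
Try a within the flange: a = T/(0.85 f'_c b_f) = 751150/(0.85 × 29.1 × 1330) = 22.83 mm.
Since a = 22.83 ≤ h_f = 90 mm, the stress block lies entirely in the flange; analyse as a rectangular beam of width b_f.
M_n = T(d − a/2) = 751150 × (835 − 11.415) = 618.64 × 10⁶ N·mm.
M_n = 618.64 kN·m.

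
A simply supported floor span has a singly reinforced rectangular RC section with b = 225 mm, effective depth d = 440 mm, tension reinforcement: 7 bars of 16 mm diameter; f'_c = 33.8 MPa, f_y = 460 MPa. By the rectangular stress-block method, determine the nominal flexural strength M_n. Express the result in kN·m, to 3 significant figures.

M_n ≈ 252 kN·m

A_s = 7 × 201 = 1407 mm².
T = A_s f_y = 1407 × 460 = 647220 N = 647.22 kN.
From C = T: a = T/(0.85 f'_c b) = 647220/(0.85 × 33.8 × 225) = 100.12 mm.
M_n = T(d − a/2) = 647.22 kN × (440 − 50.06) mm = 252.38 kN·m.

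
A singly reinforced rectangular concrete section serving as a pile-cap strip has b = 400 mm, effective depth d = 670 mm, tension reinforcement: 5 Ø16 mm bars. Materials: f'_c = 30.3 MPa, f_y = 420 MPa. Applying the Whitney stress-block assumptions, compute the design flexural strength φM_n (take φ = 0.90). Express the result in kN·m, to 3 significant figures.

φM_n ≈ 247 kN·m

A_s = 5 × 201 = 1005 mm².
T = A_s f_y = 1005 × 420 = 422100 N = 422.1 kN.
From C = T: a = T/(0.85 f'_c b) = 422100/(0.85 × 30.3 × 400) = 40.97 mm.
M_n = T(d − a/2) = 422.1 kN × (670 − 20.485) mm = 274.16 kN·m.
φM_n = 0.90 × 274.16 = 246.74 kN·m.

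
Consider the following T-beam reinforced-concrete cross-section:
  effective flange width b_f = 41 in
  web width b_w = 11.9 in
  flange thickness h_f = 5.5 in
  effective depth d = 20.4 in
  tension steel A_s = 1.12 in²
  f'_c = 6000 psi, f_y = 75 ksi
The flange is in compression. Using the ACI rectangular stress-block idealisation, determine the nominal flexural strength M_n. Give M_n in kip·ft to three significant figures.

Tension: T = A_s f_y = 1.12 × 75 = 84 kips.
Try a within the flange: a = T/(0.85 f'_c b_f) = 84/(0.85 × 6 × 41) = 0.402 in.
Since a = 0.402 ≤ h_f = 5.5 in, the stress block lies entirely in the flange; analyse as a rectangular beam of width b_f.
M_n = T(d − a/2) = 84 × (20.4 − 0.201) = 1696.7 kip·in.
M_n = 1696.7/12 = 141.39 kip·ft.

M_n ≈ 141 kip·ft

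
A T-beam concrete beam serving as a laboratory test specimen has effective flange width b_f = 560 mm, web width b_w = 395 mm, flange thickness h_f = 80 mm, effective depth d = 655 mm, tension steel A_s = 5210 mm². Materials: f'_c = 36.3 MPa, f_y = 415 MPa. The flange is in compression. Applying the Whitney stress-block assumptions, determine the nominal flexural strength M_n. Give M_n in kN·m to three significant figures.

Tension: T = A_s f_y = 5210 × 415 = 2162150 N.
Try a within the flange: a = T/(0.85 f'_c b_f) = 2162150/(0.85 × 36.3 × 560) = 125.13 mm.
a = 125.13 > h_f = 80 mm: the block extends into the web. Split into flange-overhang and web parts.
C_f = 0.85 f'_c (b_f − b_w) h_f = 0.85 × 36.3 × (560 − 395) × 80 = 407286 N.
Remaining web compression depth: a_w = (T − C_f)/(0.85 f'_c b_w) = (2162150 − 407286)/(0.85 × 36.3 × 395) = 143.99 mm.
M_n = C_f(d − h_f/2) + (T − C_f)(d − a_w/2) = 407286 × (655 − 40) + 1754864 × (655 − 71.995) = 250.48 + 1023.09 = 1273.57 × 10⁶ N·mm.
M_n = 1273.57 kN·m.

M_n ≈ 1270 kN·m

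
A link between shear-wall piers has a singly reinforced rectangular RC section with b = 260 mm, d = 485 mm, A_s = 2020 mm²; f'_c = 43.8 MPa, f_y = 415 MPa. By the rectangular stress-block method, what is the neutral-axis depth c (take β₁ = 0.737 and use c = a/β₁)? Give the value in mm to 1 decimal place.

T = A_s f_y = 2020 × 415 = 838300 N = 838.3 kN.
Setting C = 0.85 f'_c a b equal to T: a = 838300/(0.85 × 43.8 × 260) = 86.603 mm.
With β₁ = 0.737, c = a/β₁ = 86.603/0.737 = 117.5 mm.

c ≈ 117.5 mm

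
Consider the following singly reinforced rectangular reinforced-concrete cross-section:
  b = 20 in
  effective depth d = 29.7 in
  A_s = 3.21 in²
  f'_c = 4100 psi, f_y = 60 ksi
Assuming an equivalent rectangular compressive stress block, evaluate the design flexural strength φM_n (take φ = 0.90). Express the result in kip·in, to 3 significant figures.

T = A_s f_y = 3.21 × 60 = 192.6 kips.
a = T/(0.85 f'_c b) = 192.6/(0.85 × 4.1 × 20) = 2.763 in.
M_n = T(d − a/2) = 192.6 × (29.7 − 1.3815) = 5454.1 kip·in.
φM_n = 0.90 × 5454.1 = 4908.7 kip·in.

φM_n ≈ 4910 kip·in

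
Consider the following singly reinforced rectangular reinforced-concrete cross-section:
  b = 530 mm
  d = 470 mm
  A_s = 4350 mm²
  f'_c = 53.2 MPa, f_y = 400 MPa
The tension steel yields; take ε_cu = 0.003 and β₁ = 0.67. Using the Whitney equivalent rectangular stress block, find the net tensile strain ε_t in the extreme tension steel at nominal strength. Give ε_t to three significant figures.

ε_t ≈ 0.0100

a = A_s f_y/(0.85 f'_c b) = 72.60 mm.
β₁ = 0.67, so c = a/β₁ = 72.60/0.67 = 108.36 mm.
From the linear strain diagram with ε_cu = 0.003: ε_t = 0.003 (d − c)/c = 0.003 × (470 − 108.36)/108.36 = 0.0100.
Since ε_t ≥ 0.005, the section is tension-controlled.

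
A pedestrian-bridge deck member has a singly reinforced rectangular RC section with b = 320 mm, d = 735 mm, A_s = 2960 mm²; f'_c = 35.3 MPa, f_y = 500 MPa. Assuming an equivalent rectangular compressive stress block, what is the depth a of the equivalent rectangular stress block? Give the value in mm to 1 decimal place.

T = A_s f_y = 2960 × 500 = 1480000 N = 1480 kN.
Setting C = 0.85 f'_c a b equal to T: a = 1480000/(0.85 × 35.3 × 320) = 154.1 mm.

a ≈ 154.1 mm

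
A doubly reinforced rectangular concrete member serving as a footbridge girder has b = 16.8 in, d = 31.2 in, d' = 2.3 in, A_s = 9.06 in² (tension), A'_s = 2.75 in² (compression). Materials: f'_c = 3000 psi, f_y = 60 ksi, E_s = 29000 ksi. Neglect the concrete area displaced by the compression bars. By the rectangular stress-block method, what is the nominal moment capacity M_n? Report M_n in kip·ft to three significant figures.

Assume both steels yield.
a = (A_s − A'_s) f_y/(0.85 f'_c b) = (9.06 − 2.75) × 60/(0.85 × 3 × 16.8) = 8.838 in.
c = a/β₁ = 8.838/0.85 = 10.398 in; ε'_s = 0.003(c − d')/c = 0.0023 ≥ ε_y = 0.0021, so the compression steel yields.
M_n = (A_s − A'_s) f_y (d − a/2) + A'_s f_y (d − d') = 378.6 × (31.2 − 4.419) + 165 × (31.2 − 2.3) = 10139.3 + 4768.5 = 14907.8 kip·in = 14907.8/12 = 1242.32 kip·ft.

M_n ≈ 1240 kip·ft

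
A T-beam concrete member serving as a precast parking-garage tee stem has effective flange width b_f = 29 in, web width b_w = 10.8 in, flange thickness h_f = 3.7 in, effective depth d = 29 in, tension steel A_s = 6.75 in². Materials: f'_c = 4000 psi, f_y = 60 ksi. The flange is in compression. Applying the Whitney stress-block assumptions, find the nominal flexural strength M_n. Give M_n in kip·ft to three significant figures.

Tension: T = A_s f_y = 6.75 × 60 = 405 kips.
Try a within the flange: a = T/(0.85 f'_c b_f) = 405/(0.85 × 4 × 29) = 4.108 in.
a = 4.108 > h_f = 3.7 in: the block extends into the web. Split into flange-overhang and web parts.
C_f = 0.85 f'_c (b_f − b_w) h_f = 0.85 × 4 × (29 − 10.8) × 3.7 = 229.0 kips.
Remaining web compression depth: a_w = (T − C_f)/(0.85 f'_c b_w) = (405 − 229.0)/(0.85 × 4 × 10.8) = 4.793 in.
M_n = C_f(d − h_f/2) + (T − C_f)(d − a_w/2) = 229.0 × (29 − 1.85) + 176 × (29 − 2.3965) = 6217.4 + 4682.2 = 10899.6 kip·in.
M_n = 10899.6/12 = 908.30 kip·ft.

M_n ≈ 908 kip·ft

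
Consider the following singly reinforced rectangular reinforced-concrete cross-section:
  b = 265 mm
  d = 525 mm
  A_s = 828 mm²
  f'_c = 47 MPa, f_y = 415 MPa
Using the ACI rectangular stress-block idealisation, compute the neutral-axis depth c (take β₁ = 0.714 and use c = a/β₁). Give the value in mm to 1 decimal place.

T = A_s f_y = 828 × 415 = 343620 N = 343.62 kN.
Setting C = 0.85 f'_c a b equal to T: a = 343620/(0.85 × 47 × 265) = 32.458 mm.
With β₁ = 0.714, c = a/β₁ = 32.458/0.714 = 45.5 mm.

c ≈ 45.5 mm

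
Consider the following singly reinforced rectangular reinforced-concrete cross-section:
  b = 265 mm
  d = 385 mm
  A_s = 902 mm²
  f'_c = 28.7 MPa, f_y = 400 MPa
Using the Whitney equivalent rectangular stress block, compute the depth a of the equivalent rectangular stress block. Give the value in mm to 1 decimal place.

T = A_s f_y = 902 × 400 = 360800 N = 360.8 kN.
Setting C = 0.85 f'_c a b equal to T: a = 360800/(0.85 × 28.7 × 265) = 55.8 mm.

a ≈ 55.8 mm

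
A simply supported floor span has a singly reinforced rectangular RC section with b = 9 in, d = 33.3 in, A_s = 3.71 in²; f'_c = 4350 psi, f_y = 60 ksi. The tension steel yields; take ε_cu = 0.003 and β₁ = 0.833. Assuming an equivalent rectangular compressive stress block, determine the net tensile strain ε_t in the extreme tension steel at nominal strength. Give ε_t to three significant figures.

a = A_s f_y/(0.85 f'_c b) = 6.689 in.
β₁ = 0.833, so c = a/β₁ = 6.689/0.833 = 8.030 in.
From the linear strain diagram with ε_cu = 0.003: ε_t = 0.003 (d − c)/c = 0.003 × (33.3 − 8.030)/8.030 = 0.00944.
Since ε_t ≥ 0.005, the section is tension-controlled.

ε_t ≈ 0.00944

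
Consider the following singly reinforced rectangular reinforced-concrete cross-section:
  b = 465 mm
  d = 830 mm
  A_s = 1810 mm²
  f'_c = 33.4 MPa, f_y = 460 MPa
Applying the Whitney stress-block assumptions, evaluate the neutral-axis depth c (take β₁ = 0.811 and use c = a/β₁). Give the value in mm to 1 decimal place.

T = A_s f_y = 1810 × 460 = 832600 N = 832.6 kN.
Setting C = 0.85 f'_c a b equal to T: a = 832600/(0.85 × 33.4 × 465) = 63.069 mm.
With β₁ = 0.811, c = a/β₁ = 63.069/0.811 = 77.8 mm.

c ≈ 77.8 mm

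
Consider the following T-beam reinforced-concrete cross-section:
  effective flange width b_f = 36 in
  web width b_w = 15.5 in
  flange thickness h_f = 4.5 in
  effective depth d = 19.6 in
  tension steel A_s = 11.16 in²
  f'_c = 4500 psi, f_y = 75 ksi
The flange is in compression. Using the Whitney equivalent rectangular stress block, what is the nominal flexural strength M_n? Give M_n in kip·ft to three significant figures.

Tension: T = A_s f_y = 11.16 × 75 = 837 kips.
Try a within the flange: a = T/(0.85 f'_c b_f) = 837/(0.85 × 4.5 × 36) = 6.078 in.
a = 6.078 > h_f = 4.5 in: the block extends into the web. Split into flange-overhang and web parts.
C_f = 0.85 f'_c (b_f − b_w) h_f = 0.85 × 4.5 × (36 − 15.5) × 4.5 = 352.9 kips.
Remaining web compression depth: a_w = (T − C_f)/(0.85 f'_c b_w) = (837 − 352.9)/(0.85 × 4.5 × 15.5) = 8.165 in.
M_n = C_f(d − h_f/2) + (T − C_f)(d − a_w/2) = 352.9 × (19.6 − 2.25) + 484.1 × (19.6 − 4.0825) = 6122.8 + 7512.0 = 13634.8 kip·in.
M_n = 13634.8/12 = 1136.23 kip·ft.

M_n ≈ 1140 kip·ft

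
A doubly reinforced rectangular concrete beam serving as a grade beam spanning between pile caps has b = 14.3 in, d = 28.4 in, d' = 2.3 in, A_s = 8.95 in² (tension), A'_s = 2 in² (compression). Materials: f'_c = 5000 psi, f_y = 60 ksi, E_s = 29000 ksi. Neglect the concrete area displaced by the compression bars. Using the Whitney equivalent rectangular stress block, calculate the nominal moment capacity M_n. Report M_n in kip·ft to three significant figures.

M_n ≈ 1130 kip·ft

Assume both steels yield.
a = (A_s − A'_s) f_y/(0.85 f'_c b) = (8.95 − 2) × 60/(0.85 × 5 × 14.3) = 6.861 in.
c = a/β₁ = 6.861/0.8 = 8.576 in; ε'_s = 0.003(c − d')/c = 0.0022 ≥ ε_y = 0.0021, so the compression steel yields.
M_n = (A_s − A'_s) f_y (d − a/2) + A'_s f_y (d − d') = 417 × (28.4 − 3.4305) + 120 × (28.4 − 2.3) = 10412.3 + 3132.0 = 13544.3 kip·in = 13544.3/12 = 1128.69 kip·ft.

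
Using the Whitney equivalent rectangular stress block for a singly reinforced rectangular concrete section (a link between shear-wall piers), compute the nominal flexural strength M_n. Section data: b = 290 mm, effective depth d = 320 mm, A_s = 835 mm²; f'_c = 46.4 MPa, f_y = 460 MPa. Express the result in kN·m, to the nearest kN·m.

T = A_s f_y = 835 × 460 = 384100 N = 384.1 kN.
From C = T: a = T/(0.85 f'_c b) = 384100/(0.85 × 46.4 × 290) = 33.58 mm.
M_n = T(d − a/2) = 384.1 kN × (320 − 16.79) mm = 116.46 kN·m.

M_n ≈ 116 kN·m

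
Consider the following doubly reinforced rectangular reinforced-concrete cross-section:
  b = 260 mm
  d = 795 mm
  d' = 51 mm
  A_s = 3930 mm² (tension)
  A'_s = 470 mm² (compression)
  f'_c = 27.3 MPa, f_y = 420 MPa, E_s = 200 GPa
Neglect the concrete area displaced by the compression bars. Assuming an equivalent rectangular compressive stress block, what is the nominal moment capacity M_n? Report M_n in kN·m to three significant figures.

M_n ≈ 1130 kN·m

Assume both tension and compression steel yield.
Net tension couple steel: A_s − A'_s = 3460 mm².
a = (A_s − A'_s) f_y / (0.85 f'_c b) = 1453200/(0.85 × 27.3 × 260) = 240.86 mm.
c = a/β₁ = 240.86/0.85 = 283.36 mm; ε'_s = 0.003(c − d')/c = 0.0025 ≥ f_y/E_s = 0.0021, so compression steel does yield.
M_n = (A_s − A'_s) f_y (d − a/2) + A'_s f_y (d − d') = [1453200 × (795 − 120.43) + 197400 × (795 − 51)] × 10⁻⁶ = 980.29 + 146.87 = 1127.16 kN·m.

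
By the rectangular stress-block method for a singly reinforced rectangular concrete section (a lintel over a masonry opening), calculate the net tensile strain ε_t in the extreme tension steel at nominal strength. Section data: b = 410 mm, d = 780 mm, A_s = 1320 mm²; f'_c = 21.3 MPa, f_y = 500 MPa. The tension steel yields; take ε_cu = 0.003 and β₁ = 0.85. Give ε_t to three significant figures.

ε_t ≈ 0.0194

a = A_s f_y/(0.85 f'_c b) = 88.91 mm.
β₁ = 0.85, so c = a/β₁ = 88.91/0.85 = 104.60 mm.
From the linear strain diagram with ε_cu = 0.003: ε_t = 0.003 (d − c)/c = 0.003 × (780 − 104.60)/104.60 = 0.0194.
Since ε_t ≥ 0.005, the section is tension-controlled.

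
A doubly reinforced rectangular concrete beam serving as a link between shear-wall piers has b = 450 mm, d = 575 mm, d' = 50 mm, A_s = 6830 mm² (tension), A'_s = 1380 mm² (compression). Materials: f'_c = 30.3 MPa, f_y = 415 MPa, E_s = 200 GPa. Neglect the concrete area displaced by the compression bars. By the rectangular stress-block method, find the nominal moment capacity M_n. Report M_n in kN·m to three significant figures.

Assume both tension and compression steel yield.
Net tension couple steel: A_s − A'_s = 5450 mm².
a = (A_s − A'_s) f_y / (0.85 f'_c b) = 2261750/(0.85 × 30.3 × 450) = 195.15 mm.
c = a/β₁ = 195.15/0.834 = 233.99 mm; ε'_s = 0.003(c − d')/c = 0.0024 ≥ f_y/E_s = 0.0021, so compression steel does yield.
M_n = (A_s − A'_s) f_y (d − a/2) + A'_s f_y (d − d') = [2261750 × (575 − 97.575) + 572700 × (575 − 50)] × 10⁻⁶ = 1079.82 + 300.67 = 1380.49 kN·m.

M_n ≈ 1380 kN·m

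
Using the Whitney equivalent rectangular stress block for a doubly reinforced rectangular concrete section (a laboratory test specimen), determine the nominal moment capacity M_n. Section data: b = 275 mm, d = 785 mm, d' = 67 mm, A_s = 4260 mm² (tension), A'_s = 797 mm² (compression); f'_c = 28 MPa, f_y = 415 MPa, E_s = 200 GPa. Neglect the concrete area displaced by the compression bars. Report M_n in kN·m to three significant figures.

M_n ≈ 1210 kN·m

Assume both tension and compression steel yield.
Net tension couple steel: A_s − A'_s = 3463 mm².
a = (A_s − A'_s) f_y / (0.85 f'_c b) = 1437145/(0.85 × 28 × 275) = 219.58 mm.
c = a/β₁ = 219.58/0.85 = 258.33 mm; ε'_s = 0.003(c − d')/c = 0.0022 ≥ f_y/E_s = 0.0021, so compression steel does yield.
M_n = (A_s − A'_s) f_y (d − a/2) + A'_s f_y (d − d') = [1437145 × (785 − 109.79) + 330755 × (785 − 67)] × 10⁻⁶ = 970.37 + 237.48 = 1207.85 kN·m.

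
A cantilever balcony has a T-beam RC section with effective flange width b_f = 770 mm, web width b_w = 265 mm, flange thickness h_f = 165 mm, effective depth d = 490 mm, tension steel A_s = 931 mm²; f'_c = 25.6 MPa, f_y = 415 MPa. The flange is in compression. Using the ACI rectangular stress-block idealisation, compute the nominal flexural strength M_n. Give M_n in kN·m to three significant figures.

Tension: T = A_s f_y = 931 × 415 = 386365 N.
Try a within the flange: a = T/(0.85 f'_c b_f) = 386365/(0.85 × 25.6 × 770) = 23.06 mm.
Since a = 23.06 ≤ h_f = 165 mm, the stress block lies entirely in the flange; analyse as a rectangular beam of width b_f.
M_n = T(d − a/2) = 386365 × (490 − 11.53) = 184.86 × 10⁶ N·mm.
M_n = 184.86 kN·m.

M_n ≈ 185 kN·m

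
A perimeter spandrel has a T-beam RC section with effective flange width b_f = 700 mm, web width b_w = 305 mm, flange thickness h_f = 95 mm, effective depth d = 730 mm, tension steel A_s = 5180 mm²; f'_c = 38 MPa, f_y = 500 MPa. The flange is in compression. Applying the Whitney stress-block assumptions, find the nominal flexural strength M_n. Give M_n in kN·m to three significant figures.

Tension: T = A_s f_y = 5180 × 500 = 2590000 N.
Try a within the flange: a = T/(0.85 f'_c b_f) = 2590000/(0.85 × 38 × 700) = 114.55 mm.
a = 114.55 > h_f = 95 mm: the block extends into the web. Split into flange-overhang and web parts.
C_f = 0.85 f'_c (b_f − b_w) h_f = 0.85 × 38 × (700 − 305) × 95 = 1212058 N.
Remaining web compression depth: a_w = (T − C_f)/(0.85 f'_c b_w) = (2590000 − 1212058)/(0.85 × 38 × 305) = 139.87 mm.
M_n = C_f(d − h_f/2) + (T − C_f)(d − a_w/2) = 1212058 × (730 − 47.5) + 1377942 × (730 − 69.935) = 827.23 + 909.53 = 1736.76 × 10⁶ N·mm.
M_n = 1736.76 kN·m.

M_n ≈ 1740 kN·m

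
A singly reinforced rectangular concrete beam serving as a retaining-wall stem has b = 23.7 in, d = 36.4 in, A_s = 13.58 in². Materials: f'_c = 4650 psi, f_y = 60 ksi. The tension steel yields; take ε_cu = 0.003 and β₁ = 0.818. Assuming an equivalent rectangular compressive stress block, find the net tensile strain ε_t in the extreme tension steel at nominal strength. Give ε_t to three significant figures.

ε_t ≈ 0.00727

a = A_s f_y/(0.85 f'_c b) = 8.698 in.
β₁ = 0.818, so c = a/β₁ = 8.698/0.818 = 10.633 in.
From the linear strain diagram with ε_cu = 0.003: ε_t = 0.003 (d − c)/c = 0.003 × (36.4 − 10.633)/10.633 = 0.00727.
Since ε_t ≥ 0.005, the section is tension-controlled.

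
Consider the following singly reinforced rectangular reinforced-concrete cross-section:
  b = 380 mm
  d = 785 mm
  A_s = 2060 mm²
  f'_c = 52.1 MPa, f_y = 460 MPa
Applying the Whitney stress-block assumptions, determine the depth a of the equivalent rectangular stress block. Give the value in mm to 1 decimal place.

a ≈ 56.3 mm

T = A_s f_y = 2060 × 460 = 947600 N = 947.6 kN.
Setting C = 0.85 f'_c a b equal to T: a = 947600/(0.85 × 52.1 × 380) = 56.3 mm.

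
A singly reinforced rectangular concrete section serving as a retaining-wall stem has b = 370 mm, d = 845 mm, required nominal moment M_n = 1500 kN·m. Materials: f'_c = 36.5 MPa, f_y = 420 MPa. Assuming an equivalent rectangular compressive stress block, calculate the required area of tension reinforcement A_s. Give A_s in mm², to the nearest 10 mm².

With M_n = 0.85 f'_c a b (d − a/2), solve the quadratic for a:
a = d − √(d² − 2M_n/(0.85 f'_c b)) = 845 − √(845² − 2 × 1500×10⁶/(0.85 × 36.5 × 370)) = 172.18 mm.
A_s = 0.85 f'_c a b / f_y = 0.85 × 36.5 × 172.18 × 370 / 420 = 4705.9 mm².

A_s ≈ 4710 mm²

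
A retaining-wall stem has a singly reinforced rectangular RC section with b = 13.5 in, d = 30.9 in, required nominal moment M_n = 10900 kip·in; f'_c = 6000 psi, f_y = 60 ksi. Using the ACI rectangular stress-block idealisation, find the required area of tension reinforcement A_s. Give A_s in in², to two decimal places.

A_s ≈ 6.47 in²

From M_n = 0.85 f'_c a b (d − a/2):
a = d − √(d² − 2M_n/(0.85 f'_c b)) = 30.9 − √(30.9² − 2 × 10900/(0.85 × 6 × 13.5)) = 5.638 in.
A_s = 0.85 f'_c a b / f_y = 0.85 × 6 × 5.638 × 13.5 / 60 = 6.470 in².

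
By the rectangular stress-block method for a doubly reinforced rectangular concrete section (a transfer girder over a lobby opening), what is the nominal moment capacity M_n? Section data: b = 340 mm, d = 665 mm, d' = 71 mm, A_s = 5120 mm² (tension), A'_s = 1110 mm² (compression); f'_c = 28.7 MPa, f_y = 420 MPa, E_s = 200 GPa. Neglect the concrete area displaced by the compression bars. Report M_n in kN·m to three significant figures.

M_n ≈ 1230 kN·m

Assume both tension and compression steel yield.
Net tension couple steel: A_s − A'_s = 4010 mm².
a = (A_s − A'_s) f_y / (0.85 f'_c b) = 1684200/(0.85 × 28.7 × 340) = 203.06 mm.
c = a/β₁ = 203.06/0.845 = 240.31 mm; ε'_s = 0.003(c − d')/c = 0.0021 ≥ f_y/E_s = 0.0021, so compression steel does yield.
M_n = (A_s − A'_s) f_y (d − a/2) + A'_s f_y (d − d') = [1684200 × (665 − 101.53) + 466200 × (665 − 71)] × 10⁻⁶ = 949.00 + 276.92 = 1225.92 kN·m.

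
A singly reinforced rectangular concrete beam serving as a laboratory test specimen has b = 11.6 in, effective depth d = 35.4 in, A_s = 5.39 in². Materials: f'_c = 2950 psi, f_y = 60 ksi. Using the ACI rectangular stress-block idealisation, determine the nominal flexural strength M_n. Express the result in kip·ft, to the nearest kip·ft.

T = A_s f_y = 5.39 × 60 = 323.4 kips.
a = T/(0.85 f'_c b) = 323.4/(0.85 × 2.95 × 11.6) = 11.118 in.
M_n = T(d − a/2) = 323.4 × (35.4 − 5.559) = 9650.6 kip·in = 9650.6/12 = 804.22 kip·ft.

M_n ≈ 804 kip·ft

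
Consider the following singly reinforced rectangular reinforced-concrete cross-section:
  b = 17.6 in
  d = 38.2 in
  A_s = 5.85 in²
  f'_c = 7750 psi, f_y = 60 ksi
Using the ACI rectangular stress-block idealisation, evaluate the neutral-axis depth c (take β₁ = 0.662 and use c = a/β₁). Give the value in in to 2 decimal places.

T = A_s f_y = 5.85 × 60 = 351 kips.
a = T/(0.85 f'_c b) = 351/(0.85 × 7.75 × 17.6) = 3.0274 in.
With β₁ = 0.662, c = a/β₁ = 3.0274/0.662 = 4.57 in.

c ≈ 4.57 in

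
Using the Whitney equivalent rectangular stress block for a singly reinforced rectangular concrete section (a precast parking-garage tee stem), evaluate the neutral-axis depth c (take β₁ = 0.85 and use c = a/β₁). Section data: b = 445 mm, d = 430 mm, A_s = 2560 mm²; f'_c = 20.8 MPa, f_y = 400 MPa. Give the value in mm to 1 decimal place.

c ≈ 153.1 mm

T = A_s f_y = 2560 × 400 = 1024000 N = 1024 kN.
Setting C = 0.85 f'_c a b equal to T: a = 1024000/(0.85 × 20.8 × 445) = 130.154 mm.
With β₁ = 0.85, c = a/β₁ = 130.154/0.85 = 153.1 mm.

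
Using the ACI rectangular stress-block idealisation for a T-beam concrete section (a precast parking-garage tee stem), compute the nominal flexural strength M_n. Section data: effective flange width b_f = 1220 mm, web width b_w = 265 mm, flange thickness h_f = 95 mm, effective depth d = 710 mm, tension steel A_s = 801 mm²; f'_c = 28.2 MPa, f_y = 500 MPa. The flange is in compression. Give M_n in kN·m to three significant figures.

M_n ≈ 282 kN·m

Tension: T = A_s f_y = 801 × 500 = 400500 N.
Try a within the flange: a = T/(0.85 f'_c b_f) = 400500/(0.85 × 28.2 × 1220) = 13.70 mm.
Since a = 13.70 ≤ h_f = 95 mm, the stress block lies entirely in the flange; analyse as a rectangular beam of width b_f.
M_n = T(d − a/2) = 400500 × (710 − 6.85) = 281.61 × 10⁶ N·mm.
M_n = 281.61 kN·m.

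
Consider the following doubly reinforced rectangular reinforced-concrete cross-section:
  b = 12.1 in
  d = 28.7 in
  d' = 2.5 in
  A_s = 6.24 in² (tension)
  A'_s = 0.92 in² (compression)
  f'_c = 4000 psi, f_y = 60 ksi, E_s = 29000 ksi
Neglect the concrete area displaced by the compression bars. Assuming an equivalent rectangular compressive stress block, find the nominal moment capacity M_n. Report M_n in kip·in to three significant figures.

Assume both steels yield.
a = (A_s − A'_s) f_y/(0.85 f'_c b) = (6.24 − 0.92) × 60/(0.85 × 4 × 12.1) = 7.759 in.
c = a/β₁ = 7.759/0.85 = 9.128 in; ε'_s = 0.003(c − d')/c = 0.0022 ≥ ε_y = 0.0021, so the compression steel yields.
M_n = (A_s − A'_s) f_y (d − a/2) + A'_s f_y (d − d') = 319.2 × (28.7 − 3.8795) + 55.2 × (28.7 − 2.5) = 7922.7 + 1446.2 = 9368.9 kip·in.

M_n ≈ 9370 kip·in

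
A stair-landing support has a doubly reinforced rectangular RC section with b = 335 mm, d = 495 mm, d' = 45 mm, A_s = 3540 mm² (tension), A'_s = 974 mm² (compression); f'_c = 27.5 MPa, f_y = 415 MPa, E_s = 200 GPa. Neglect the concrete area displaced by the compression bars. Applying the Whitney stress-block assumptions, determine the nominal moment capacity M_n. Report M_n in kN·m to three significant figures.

M_n ≈ 637 kN·m

Assume both tension and compression steel yield.
Net tension couple steel: A_s − A'_s = 2566 mm².
a = (A_s − A'_s) f_y / (0.85 f'_c b) = 1064890/(0.85 × 27.5 × 335) = 135.99 mm.
c = a/β₁ = 135.99/0.85 = 159.99 mm; ε'_s = 0.003(c − d')/c = 0.0022 ≥ f_y/E_s = 0.0021, so compression steel does yield.
M_n = (A_s − A'_s) f_y (d − a/2) + A'_s f_y (d − d') = [1064890 × (495 − 67.995) + 404210 × (495 − 45)] × 10⁻⁶ = 454.71 + 181.89 = 636.60 kN·m.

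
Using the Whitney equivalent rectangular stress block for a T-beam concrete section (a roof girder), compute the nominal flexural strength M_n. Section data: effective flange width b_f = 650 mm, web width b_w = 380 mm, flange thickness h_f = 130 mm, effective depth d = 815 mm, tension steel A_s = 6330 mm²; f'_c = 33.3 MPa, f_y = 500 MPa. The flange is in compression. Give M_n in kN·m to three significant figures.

Tension: T = A_s f_y = 6330 × 500 = 3165000 N.
Try a within the flange: a = T/(0.85 f'_c b_f) = 3165000/(0.85 × 33.3 × 650) = 172.03 mm.
a = 172.03 > h_f = 130 mm: the block extends into the web. Split into flange-overhang and web parts.
C_f = 0.85 f'_c (b_f − b_w) h_f = 0.85 × 33.3 × (650 − 380) × 130 = 993506 N.
Remaining web compression depth: a_w = (T − C_f)/(0.85 f'_c b_w) = (3165000 − 993506)/(0.85 × 33.3 × 380) = 201.89 mm.
M_n = C_f(d − h_f/2) + (T − C_f)(d − a_w/2) = 993506 × (815 − 65) + 2171494 × (815 − 100.945) = 745.13 + 1550.57 = 2295.70 × 10⁶ N·mm.
M_n = 2295.70 kN·m.

M_n ≈ 2300 kN·m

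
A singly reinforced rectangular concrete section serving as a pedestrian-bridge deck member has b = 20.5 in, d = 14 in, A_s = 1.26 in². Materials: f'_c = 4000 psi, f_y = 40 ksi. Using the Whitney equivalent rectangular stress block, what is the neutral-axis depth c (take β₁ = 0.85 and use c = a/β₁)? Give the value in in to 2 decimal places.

T = A_s f_y = 1.26 × 40 = 50.4 kips.
a = T/(0.85 f'_c b) = 50.4/(0.85 × 4 × 20.5) = 0.7231 in.
With β₁ = 0.85, c = a/β₁ = 0.7231/0.85 = 0.85 in.

c ≈ 0.85 in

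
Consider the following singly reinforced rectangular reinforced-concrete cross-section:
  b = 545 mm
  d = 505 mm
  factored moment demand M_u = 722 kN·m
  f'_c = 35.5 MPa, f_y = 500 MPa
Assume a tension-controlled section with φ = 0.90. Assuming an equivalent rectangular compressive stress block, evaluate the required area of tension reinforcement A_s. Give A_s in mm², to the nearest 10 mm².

A_s ≈ 3560 mm²

M_n = M_u/φ = 722/0.90 = 802.222 kN·m.
With M_n = 0.85 f'_c a b (d − a/2), solve the quadratic for a:
a = d − √(d² − 2M_n/(0.85 f'_c b)) = 505 − √(505² − 2 × 802.222×10⁶/(0.85 × 35.5 × 545)) = 108.18 mm.
A_s = 0.85 f'_c a b / f_y = 0.85 × 35.5 × 108.18 × 545 / 500 = 3558.1 mm².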